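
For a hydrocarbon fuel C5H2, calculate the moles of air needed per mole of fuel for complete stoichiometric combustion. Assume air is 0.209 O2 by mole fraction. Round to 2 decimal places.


Balanced combustion: C5H2 + 5.5 O2 -> 5 CO2 + 1 H2O
O2 needed = C + H/4 = 5 + 2/4 = 5.50 moles
Air moles = O2 / 0.209 = 5.50 / 0.209 = 26.32 moles air


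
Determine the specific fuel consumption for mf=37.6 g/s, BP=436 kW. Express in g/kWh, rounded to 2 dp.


SFC = (mf / BP) * 3600
Rate = 37.6 / 436 = 0.086239 g/(s*kW)
SFC = 0.086239 * 3600 = 310.46 g/kWh


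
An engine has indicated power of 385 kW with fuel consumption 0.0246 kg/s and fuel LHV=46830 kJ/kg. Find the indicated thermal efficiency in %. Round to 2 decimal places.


eta_ith = (IP / (mf * LHV)) * 100
Denominator = 0.0246 * 46830 = 1152.0180 kW
eta_ith = (385 / 1152.0180) * 100 = 33.42%


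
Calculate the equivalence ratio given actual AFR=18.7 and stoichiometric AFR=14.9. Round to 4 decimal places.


phi = AFR_stoich / AFR_actual
phi = 14.9 / 18.7 = 0.7968


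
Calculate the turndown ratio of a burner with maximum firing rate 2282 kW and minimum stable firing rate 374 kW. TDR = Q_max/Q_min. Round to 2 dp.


TDR = Q_max / Q_min
TDR = 2282 / 374 = 6.10


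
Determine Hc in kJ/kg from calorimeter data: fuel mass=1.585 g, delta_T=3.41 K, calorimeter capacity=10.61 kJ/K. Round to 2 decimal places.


Hc = C_cal * delta_T / m_fuel
Q_released = 10.61 * 3.41 = 36.1801 kJ
m_fuel = 1.585 g = 1.585/1000 kg = 0.001585 kg
Hc = 36.1801 / 0.001585 = 22826.56 kJ/kg


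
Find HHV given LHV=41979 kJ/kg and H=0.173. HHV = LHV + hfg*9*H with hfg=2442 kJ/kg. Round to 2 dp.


HHV = LHV + hfg * 9 * H
Water addition = 2442 * 9 * 0.173 = 3802.194 kJ/kg
HHV = 41979 + 3802.194 = 45781.19 kJ/kg


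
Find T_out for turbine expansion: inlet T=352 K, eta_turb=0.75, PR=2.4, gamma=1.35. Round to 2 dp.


T_out = T_in * (1 - eta * (1 - PR^(-(gamma-1)/gamma)))
Exponent = -(1.35-1)/1.35 = -0.25925926
PR^exp = 2.4^(-0.25925926) = 0.79694200
Factor = 1 - 0.75*(1 - 0.79694200) = 0.84770650
T_out = 352 * 0.84770650 = 298.39 K


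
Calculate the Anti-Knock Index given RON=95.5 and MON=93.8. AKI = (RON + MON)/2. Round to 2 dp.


AKI = (RON + MON) / 2
AKI = (95.5 + 93.8) / 2
AKI = 189.3 / 2 = 94.65


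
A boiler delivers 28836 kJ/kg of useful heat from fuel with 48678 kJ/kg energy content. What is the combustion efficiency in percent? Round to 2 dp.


Efficiency = (Q_useful / Q_fuel) * 100
Efficiency = (28836 / 48678) * 100
Efficiency = 0.5924 * 100 = 59.24%


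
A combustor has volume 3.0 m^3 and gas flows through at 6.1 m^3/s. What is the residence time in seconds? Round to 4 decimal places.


tau = V / Q_flow
tau = 3.0 / 6.1 = 0.4918 s


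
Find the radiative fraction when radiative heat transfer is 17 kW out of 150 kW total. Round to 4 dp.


f_rad = Q_rad / Q_total
f_rad = 17 / 150 = 0.1133


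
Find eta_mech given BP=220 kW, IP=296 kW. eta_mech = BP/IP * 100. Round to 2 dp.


eta_mech = (BP / IP) * 100
Ratio = 220 / 296 = 0.7432
eta_mech = 0.7432 * 100 = 74.32%


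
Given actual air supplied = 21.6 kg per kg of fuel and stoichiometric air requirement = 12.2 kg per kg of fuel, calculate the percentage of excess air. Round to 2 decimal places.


Excess air = actual - stoichiometric = 21.6 - 12.2 = 9.40 kg/kg fuel
Excess air % = (excess / stoich) * 100 = (9.40 / 12.2) * 100 = 77.05%


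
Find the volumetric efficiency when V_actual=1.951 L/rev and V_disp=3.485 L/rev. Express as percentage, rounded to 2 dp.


eta_v = (V_actual / V_disp) * 100
Ratio = 1.951 / 3.485 = 0.5598
eta_v = 0.5598 * 100 = 55.98%


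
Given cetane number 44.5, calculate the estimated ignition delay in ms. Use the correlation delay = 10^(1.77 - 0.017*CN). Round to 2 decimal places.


delay = 10^(1.77 - 0.017*CN)
Exponent = 1.77 - 0.017*44.5 = 1.0135
delay = 10^1.0135 = 10.32 ms


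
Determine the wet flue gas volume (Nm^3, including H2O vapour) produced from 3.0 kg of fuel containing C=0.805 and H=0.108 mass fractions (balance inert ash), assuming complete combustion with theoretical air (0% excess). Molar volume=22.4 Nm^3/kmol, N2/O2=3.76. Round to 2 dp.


Per kg fuel: CO2 = (C/12 kmol)*22.4 = (0.805/12)*22.4 = 1.50267 Nm^3
Per kg fuel: H2O = (H/2 kmol)*22.4 = (0.108/2)*22.4 = 1.20960 Nm^3
O2 needed per kg fuel = C/12 + H/4 = 0.805/12 + 0.108/4 = 0.09408333 kmol
Per kg fuel: N2 = O2*3.76*22.4 = 0.09408333*3.76*22.4 = 7.92407 Nm^3
Total per kg = 1.50267 + 1.20960 + 7.92407 = 10.63634 Nm^3
Total = 10.63634 * 3.0 = 31.91 Nm^3


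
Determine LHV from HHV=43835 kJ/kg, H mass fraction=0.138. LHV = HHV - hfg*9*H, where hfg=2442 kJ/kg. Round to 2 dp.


LHV = HHV - hfg * 9 * H
Water correction = 2442 * 9 * 0.138 = 3032.964 kJ/kg
LHV = 43835 - 3032.964 = 40802.04 kJ/kg


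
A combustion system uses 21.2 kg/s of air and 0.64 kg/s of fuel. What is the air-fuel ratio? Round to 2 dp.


AFR = m_air / m_fuel
AFR = 21.2 / 0.64 = 33.13


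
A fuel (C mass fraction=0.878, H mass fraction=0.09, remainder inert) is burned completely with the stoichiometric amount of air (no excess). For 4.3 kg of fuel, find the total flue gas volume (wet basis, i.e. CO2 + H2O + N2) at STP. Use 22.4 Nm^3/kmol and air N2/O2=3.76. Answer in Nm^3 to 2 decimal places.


Per kg fuel: CO2 = (C/12 kmol)*22.4 = (0.878/12)*22.4 = 1.63893 Nm^3
Per kg fuel: H2O = (H/2 kmol)*22.4 = (0.09/2)*22.4 = 1.00800 Nm^3
O2 needed per kg fuel = C/12 + H/4 = 0.878/12 + 0.09/4 = 0.09566667 kmol
Per kg fuel: N2 = O2*3.76*22.4 = 0.09566667*3.76*22.4 = 8.05743 Nm^3
Total per kg = 1.63893 + 1.00800 + 8.05743 = 10.70436 Nm^3
Total = 10.70436 * 4.3 = 46.03 Nm^3


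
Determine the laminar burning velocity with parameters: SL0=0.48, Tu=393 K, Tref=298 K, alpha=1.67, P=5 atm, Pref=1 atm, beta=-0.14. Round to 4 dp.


SL = SL0 * (Tu/Tref)^alpha * (P/Pref)^beta
T ratio = 393/298 = 1.31879195
(T ratio)^alpha = 1.31879195^1.67 = 1.587429
(P/Pref)^beta = 5^(-0.14) = 0.798260
SL = 0.48 * 1.587429 * 0.798260 = 0.6082 m/s


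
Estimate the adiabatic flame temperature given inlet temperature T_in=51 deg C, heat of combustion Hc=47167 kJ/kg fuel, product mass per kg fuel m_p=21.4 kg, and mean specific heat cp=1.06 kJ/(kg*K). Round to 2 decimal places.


T_ad = T_in + Hc / (m_p * cp)
Denominator = 21.4 * 1.06 = 22.6840
Temperature rise = 47167 / 22.6840 = 2079.31 K
T_ad = 51 + 2079.31 = 2130.31 deg C


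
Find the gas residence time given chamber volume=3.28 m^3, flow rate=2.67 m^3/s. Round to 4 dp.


tau = V / Q_flow
tau = 3.28 / 2.67 = 1.2285 s


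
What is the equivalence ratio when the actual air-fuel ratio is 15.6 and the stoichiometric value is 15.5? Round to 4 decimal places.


phi = AFR_stoich / AFR_actual
phi = 15.5 / 15.6 = 0.9936


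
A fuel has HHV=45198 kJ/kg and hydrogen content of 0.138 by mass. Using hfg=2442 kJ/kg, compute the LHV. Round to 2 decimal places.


LHV = HHV - hfg * 9 * H
Water correction = 2442 * 9 * 0.138 = 3032.964 kJ/kg
LHV = 45198 - 3032.964 = 42165.04 kJ/kg


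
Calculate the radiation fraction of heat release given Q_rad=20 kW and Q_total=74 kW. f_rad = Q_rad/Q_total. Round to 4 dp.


f_rad = Q_rad / Q_total
f_rad = 20 / 74 = 0.2703


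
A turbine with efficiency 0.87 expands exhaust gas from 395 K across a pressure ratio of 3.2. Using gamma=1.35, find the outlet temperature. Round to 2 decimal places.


T_out = T_in * (1 - eta * (1 - PR^(-(gamma-1)/gamma)))
Exponent = -(1.35-1)/1.35 = -0.25925926
PR^exp = 3.2^(-0.25925926) = 0.73966521
Factor = 1 - 0.87*(1 - 0.73966521) = 0.77350873
T_out = 395 * 0.77350873 = 305.54 K


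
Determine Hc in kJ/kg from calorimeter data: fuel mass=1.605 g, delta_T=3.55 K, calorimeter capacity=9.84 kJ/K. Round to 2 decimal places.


Hc = C_cal * delta_T / m_fuel
Q_released = 9.84 * 3.55 = 34.9320 kJ
m_fuel = 1.605 g = 1.605/1000 kg = 0.001605 kg
Hc = 34.9320 / 0.001605 = 21764.49 kJ/kg


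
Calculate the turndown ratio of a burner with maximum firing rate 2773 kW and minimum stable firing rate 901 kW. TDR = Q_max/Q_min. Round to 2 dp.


TDR = Q_max / Q_min
TDR = 2773 / 901 = 3.08


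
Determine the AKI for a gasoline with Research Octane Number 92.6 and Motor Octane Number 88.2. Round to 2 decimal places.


AKI = (RON + MON) / 2
AKI = (92.6 + 88.2) / 2
AKI = 180.8 / 2 = 90.40


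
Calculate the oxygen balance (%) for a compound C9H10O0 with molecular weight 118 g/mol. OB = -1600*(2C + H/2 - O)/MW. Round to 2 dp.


OB = -1600 * (2C + H/2 - O) / MW
Inner = 2*9 + 10/2 - 0 = 23.00
OB = -1600 * 23.00 / 118 = -311.86%


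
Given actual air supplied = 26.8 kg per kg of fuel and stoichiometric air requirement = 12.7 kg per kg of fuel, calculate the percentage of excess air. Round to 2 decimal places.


Excess air = actual - stoichiometric = 26.8 - 12.7 = 14.10 kg/kg fuel
Excess air % = (excess / stoich) * 100 = (14.10 / 12.7) * 100 = 111.02%


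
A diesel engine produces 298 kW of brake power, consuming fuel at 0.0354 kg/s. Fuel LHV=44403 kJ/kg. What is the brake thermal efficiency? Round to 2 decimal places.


eta_BTE = (BP / (mf * LHV)) * 100
Denominator = 0.0354 * 44403 = 1571.8662 kW
eta_BTE = (298 / 1571.8662) * 100 = 18.96%


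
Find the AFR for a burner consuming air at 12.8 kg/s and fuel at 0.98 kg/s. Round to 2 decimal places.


AFR = m_air / m_fuel
AFR = 12.8 / 0.98 = 13.06


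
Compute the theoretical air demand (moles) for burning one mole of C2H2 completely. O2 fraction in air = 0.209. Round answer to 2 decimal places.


Balanced combustion: C2H2 + 2.5 O2 -> 2 CO2 + 1 H2O
O2 needed = C + H/4 = 2 + 2/4 = 2.50 moles
Air moles = O2 / 0.209 = 2.50 / 0.209 = 11.96 moles air


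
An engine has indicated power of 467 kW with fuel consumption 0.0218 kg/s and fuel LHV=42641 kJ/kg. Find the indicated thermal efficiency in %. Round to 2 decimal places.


eta_ith = (IP / (mf * LHV)) * 100
Denominator = 0.0218 * 42641 = 929.5738 kW
eta_ith = (467 / 929.5738) * 100 = 50.24%


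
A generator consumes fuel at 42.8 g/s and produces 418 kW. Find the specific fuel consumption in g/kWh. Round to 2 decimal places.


SFC = (mf / BP) * 3600
Rate = 42.8 / 418 = 0.102392 g/(s*kW)
SFC = 0.102392 * 3600 = 368.61 g/kWh


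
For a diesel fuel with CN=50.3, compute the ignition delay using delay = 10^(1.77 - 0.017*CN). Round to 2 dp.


delay = 10^(1.77 - 0.017*CN)
Exponent = 1.77 - 0.017*50.3 = 0.9149
delay = 10^0.9149 = 8.22 ms


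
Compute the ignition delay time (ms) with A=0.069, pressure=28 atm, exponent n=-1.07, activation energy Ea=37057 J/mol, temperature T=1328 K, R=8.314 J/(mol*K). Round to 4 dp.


tau = A * P^n * exp(Ea/(R*T))
P^n = 28^(-1.07) = 0.02828401
Ea/(R*T) = 37057/(8.314*1328) = 3.356311
exp(Ea/(R*T)) = 28.683176
tau = 0.069 * 0.02828401 * 28.683176 = 0.0560 ms


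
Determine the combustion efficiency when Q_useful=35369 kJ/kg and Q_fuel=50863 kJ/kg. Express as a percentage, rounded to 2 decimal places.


Efficiency = (Q_useful / Q_fuel) * 100
Efficiency = (35369 / 50863) * 100
Efficiency = 0.6954 * 100 = 69.54%


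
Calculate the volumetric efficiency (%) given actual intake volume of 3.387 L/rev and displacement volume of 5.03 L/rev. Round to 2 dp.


eta_v = (V_actual / V_disp) * 100
Ratio = 3.387 / 5.03 = 0.6734
eta_v = 0.6734 * 100 = 67.34%


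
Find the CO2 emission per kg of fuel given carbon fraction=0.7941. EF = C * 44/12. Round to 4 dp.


EF = C_frac * (M_CO2 / M_C)
EF = 0.7941 * (44/12)
EF = 0.7941 * 3.666667 = 2.9117 kg_CO2/kg_fuel


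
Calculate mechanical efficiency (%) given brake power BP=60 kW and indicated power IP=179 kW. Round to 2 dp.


eta_mech = (BP / IP) * 100
Ratio = 60 / 179 = 0.3352
eta_mech = 0.3352 * 100 = 33.52%


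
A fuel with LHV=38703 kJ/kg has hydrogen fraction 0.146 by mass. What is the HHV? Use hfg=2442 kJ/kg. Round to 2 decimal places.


HHV = LHV + hfg * 9 * H
Water addition = 2442 * 9 * 0.146 = 3208.788 kJ/kg
HHV = 38703 + 3208.788 = 41911.79 kJ/kg


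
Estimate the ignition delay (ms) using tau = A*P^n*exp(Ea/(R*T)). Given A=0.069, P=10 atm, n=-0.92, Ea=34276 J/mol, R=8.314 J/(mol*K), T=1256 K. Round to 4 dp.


tau = A * P^n * exp(Ea/(R*T))
P^n = 10^(-0.92) = 0.12022644
Ea/(R*T) = 34276/(8.314*1256) = 3.282392
exp(Ea/(R*T)) = 26.639424
tau = 0.069 * 0.12022644 * 26.639424 = 0.2210 ms


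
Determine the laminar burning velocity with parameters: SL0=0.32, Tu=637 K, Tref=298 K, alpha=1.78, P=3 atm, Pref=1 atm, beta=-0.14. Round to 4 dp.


SL = SL0 * (Tu/Tref)^alpha * (P/Pref)^beta
T ratio = 637/298 = 2.13758389
(T ratio)^alpha = 2.13758389^1.78 = 3.866012
(P/Pref)^beta = 3^(-0.14) = 0.857439
SL = 0.32 * 3.866012 * 0.857439 = 1.0608 m/s


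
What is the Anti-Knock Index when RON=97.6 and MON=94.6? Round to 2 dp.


AKI = (RON + MON) / 2
AKI = (97.6 + 94.6) / 2
AKI = 192.2 / 2 = 96.10


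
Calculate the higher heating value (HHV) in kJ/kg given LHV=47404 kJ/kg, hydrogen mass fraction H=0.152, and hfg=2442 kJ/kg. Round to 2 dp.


HHV = LHV + hfg * 9 * H
Water addition = 2442 * 9 * 0.152 = 3340.656 kJ/kg
HHV = 47404 + 3340.656 = 50744.66 kJ/kg


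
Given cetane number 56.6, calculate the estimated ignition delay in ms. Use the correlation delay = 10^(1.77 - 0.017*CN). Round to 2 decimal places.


delay = 10^(1.77 - 0.017*CN)
Exponent = 1.77 - 0.017*56.6 = 0.8078
delay = 10^0.8078 = 6.42 ms


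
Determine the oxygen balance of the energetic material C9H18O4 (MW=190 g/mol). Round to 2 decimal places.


OB = -1600 * (2C + H/2 - O) / MW
Inner = 2*9 + 18/2 - 4 = 23.00
OB = -1600 * 23.00 / 190 = -193.68%


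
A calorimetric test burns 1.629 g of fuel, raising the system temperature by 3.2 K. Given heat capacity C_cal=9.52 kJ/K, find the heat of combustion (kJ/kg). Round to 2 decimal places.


Hc = C_cal * delta_T / m_fuel
Q_released = 9.52 * 3.2 = 30.4640 kJ
m_fuel = 1.629 g = 1.629/1000 kg = 0.001629 kg
Hc = 30.4640 / 0.001629 = 18701.04 kJ/kg


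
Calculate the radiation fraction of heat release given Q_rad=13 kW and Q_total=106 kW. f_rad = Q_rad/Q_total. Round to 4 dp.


f_rad = Q_rad / Q_total
f_rad = 13 / 106 = 0.1226


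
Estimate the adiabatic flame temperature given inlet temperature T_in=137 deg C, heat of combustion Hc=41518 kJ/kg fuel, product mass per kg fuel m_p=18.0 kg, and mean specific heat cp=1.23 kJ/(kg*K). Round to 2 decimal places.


T_ad = T_in + Hc / (m_p * cp)
Denominator = 18.0 * 1.23 = 22.1400
Temperature rise = 41518 / 22.1400 = 1875.25 K
T_ad = 137 + 1875.25 = 2012.25 deg C


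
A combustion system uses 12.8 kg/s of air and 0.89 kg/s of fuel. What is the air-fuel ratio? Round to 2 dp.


AFR = m_air / m_fuel
AFR = 12.8 / 0.89 = 14.38


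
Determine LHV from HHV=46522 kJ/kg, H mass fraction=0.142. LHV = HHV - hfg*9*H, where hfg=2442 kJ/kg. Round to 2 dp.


LHV = HHV - hfg * 9 * H
Water correction = 2442 * 9 * 0.142 = 3120.876 kJ/kg
LHV = 46522 - 3120.876 = 43401.12 kJ/kg


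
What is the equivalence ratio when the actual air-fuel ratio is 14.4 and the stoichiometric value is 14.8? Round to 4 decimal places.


phi = AFR_stoich / AFR_actual
phi = 14.8 / 14.4 = 1.0278


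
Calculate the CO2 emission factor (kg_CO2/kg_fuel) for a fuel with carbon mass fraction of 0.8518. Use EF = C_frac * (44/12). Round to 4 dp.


EF = C_frac * (M_CO2 / M_C)
EF = 0.8518 * (44/12)
EF = 0.8518 * 3.666667 = 3.1233 kg_CO2/kg_fuel


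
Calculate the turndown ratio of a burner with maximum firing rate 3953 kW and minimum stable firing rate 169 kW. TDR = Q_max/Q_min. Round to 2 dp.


TDR = Q_max / Q_min
TDR = 3953 / 169 = 23.39


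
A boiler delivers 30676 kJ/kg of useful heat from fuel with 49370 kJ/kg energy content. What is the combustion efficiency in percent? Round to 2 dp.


Efficiency = (Q_useful / Q_fuel) * 100
Efficiency = (30676 / 49370) * 100
Efficiency = 0.6213 * 100 = 62.13%


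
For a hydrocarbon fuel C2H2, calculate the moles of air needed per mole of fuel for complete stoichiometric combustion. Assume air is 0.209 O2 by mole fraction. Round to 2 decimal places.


Balanced combustion: C2H2 + 2.5 O2 -> 2 CO2 + 1 H2O
O2 needed = C + H/4 = 2 + 2/4 = 2.50 moles
Air moles = O2 / 0.209 = 2.50 / 0.209 = 11.96 moles air


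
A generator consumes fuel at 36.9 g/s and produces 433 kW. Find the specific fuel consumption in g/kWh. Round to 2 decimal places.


SFC = (mf / BP) * 3600
Rate = 36.9 / 433 = 0.085219 g/(s*kW)
SFC = 0.085219 * 3600 = 306.79 g/kWh


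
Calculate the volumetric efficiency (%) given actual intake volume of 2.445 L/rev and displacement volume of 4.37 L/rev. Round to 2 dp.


eta_v = (V_actual / V_disp) * 100
Ratio = 2.445 / 4.37 = 0.5595
eta_v = 0.5595 * 100 = 55.95%


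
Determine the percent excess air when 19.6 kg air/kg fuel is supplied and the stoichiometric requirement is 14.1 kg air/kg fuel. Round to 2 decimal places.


Excess air = actual - stoichiometric = 19.6 - 14.1 = 5.50 kg/kg fuel
Excess air % = (excess / stoich) * 100 = (5.50 / 14.1) * 100 = 39.01%


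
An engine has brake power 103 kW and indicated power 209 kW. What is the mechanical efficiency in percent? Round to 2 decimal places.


eta_mech = (BP / IP) * 100
Ratio = 103 / 209 = 0.4928
eta_mech = 0.4928 * 100 = 49.28%


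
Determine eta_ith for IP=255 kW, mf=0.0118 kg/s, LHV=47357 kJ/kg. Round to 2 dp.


eta_ith = (IP / (mf * LHV)) * 100
Denominator = 0.0118 * 47357 = 558.8126 kW
eta_ith = (255 / 558.8126) * 100 = 45.63%


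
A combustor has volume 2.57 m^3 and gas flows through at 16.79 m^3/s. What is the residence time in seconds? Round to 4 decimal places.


tau = V / Q_flow
tau = 2.57 / 16.79 = 0.1531 s


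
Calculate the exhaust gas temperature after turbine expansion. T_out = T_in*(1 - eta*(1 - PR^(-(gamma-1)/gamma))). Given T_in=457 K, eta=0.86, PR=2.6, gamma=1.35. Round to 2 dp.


T_out = T_in * (1 - eta * (1 - PR^(-(gamma-1)/gamma)))
Exponent = -(1.35-1)/1.35 = -0.25925926
PR^exp = 2.6^(-0.25925926) = 0.78057442
Factor = 1 - 0.86*(1 - 0.78057442) = 0.81129400
T_out = 457 * 0.81129400 = 370.76 K


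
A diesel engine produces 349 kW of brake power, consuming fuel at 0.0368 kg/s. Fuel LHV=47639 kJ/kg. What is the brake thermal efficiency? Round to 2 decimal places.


eta_BTE = (BP / (mf * LHV)) * 100
Denominator = 0.0368 * 47639 = 1753.1152 kW
eta_BTE = (349 / 1753.1152) * 100 = 19.91%


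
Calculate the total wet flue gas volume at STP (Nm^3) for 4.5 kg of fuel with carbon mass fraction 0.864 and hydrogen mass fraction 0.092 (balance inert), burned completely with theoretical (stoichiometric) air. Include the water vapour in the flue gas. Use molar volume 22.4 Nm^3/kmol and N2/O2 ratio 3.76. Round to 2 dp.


Per kg fuel: CO2 = (C/12 kmol)*22.4 = (0.864/12)*22.4 = 1.61280 Nm^3
Per kg fuel: H2O = (H/2 kmol)*22.4 = (0.092/2)*22.4 = 1.03040 Nm^3
O2 needed per kg fuel = C/12 + H/4 = 0.864/12 + 0.092/4 = 0.09500000 kmol
Per kg fuel: N2 = O2*3.76*22.4 = 0.09500000*3.76*22.4 = 8.00128 Nm^3
Total per kg = 1.61280 + 1.03040 + 8.00128 = 10.64448 Nm^3
Total = 10.64448 * 4.5 = 47.90 Nm^3


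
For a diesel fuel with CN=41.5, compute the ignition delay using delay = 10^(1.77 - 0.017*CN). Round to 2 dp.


delay = 10^(1.77 - 0.017*CN)
Exponent = 1.77 - 0.017*41.5 = 1.0645
delay = 10^1.0645 = 11.60 ms


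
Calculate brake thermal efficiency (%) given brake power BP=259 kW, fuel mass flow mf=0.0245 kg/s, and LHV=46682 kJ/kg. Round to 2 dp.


eta_BTE = (BP / (mf * LHV)) * 100
Denominator = 0.0245 * 46682 = 1143.7090 kW
eta_BTE = (259 / 1143.7090) * 100 = 22.65%


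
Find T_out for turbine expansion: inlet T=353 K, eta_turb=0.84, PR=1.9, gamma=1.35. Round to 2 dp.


T_out = T_in * (1 - eta * (1 - PR^(-(gamma-1)/gamma)))
Exponent = -(1.35-1)/1.35 = -0.25925926
PR^exp = 1.9^(-0.25925926) = 0.84670193
Factor = 1 - 0.84*(1 - 0.84670193) = 0.87122962
T_out = 353 * 0.87122962 = 307.54 K


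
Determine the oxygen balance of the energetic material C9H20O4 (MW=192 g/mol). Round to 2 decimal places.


OB = -1600 * (2C + H/2 - O) / MW
Inner = 2*9 + 20/2 - 4 = 24.00
OB = -1600 * 24.00 / 192 = -200.00%


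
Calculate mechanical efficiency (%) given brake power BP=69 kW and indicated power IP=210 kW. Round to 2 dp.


eta_mech = (BP / IP) * 100
Ratio = 69 / 210 = 0.3286
eta_mech = 0.3286 * 100 = 32.86%


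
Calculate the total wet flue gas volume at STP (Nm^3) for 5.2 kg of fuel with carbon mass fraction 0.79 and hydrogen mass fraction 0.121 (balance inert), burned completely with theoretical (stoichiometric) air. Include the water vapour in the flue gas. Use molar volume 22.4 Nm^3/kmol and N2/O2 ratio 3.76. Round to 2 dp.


Per kg fuel: CO2 = (C/12 kmol)*22.4 = (0.79/12)*22.4 = 1.47467 Nm^3
Per kg fuel: H2O = (H/2 kmol)*22.4 = (0.121/2)*22.4 = 1.35520 Nm^3
O2 needed per kg fuel = C/12 + H/4 = 0.79/12 + 0.121/4 = 0.09608333 kmol
Per kg fuel: N2 = O2*3.76*22.4 = 0.09608333*3.76*22.4 = 8.09252 Nm^3
Total per kg = 1.47467 + 1.35520 + 8.09252 = 10.92239 Nm^3
Total = 10.92239 * 5.2 = 56.80 Nm^3


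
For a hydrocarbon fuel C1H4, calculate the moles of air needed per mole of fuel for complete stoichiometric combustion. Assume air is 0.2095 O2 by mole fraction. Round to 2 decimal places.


Balanced combustion: C1H4 + 2 O2 -> 1 CO2 + 2 H2O
O2 needed = C + H/4 = 1 + 4/4 = 2.00 moles
Air moles = O2 / 0.2095 = 2.00 / 0.2095 = 9.55 moles air


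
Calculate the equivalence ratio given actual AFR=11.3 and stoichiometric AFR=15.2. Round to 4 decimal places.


phi = AFR_stoich / AFR_actual
phi = 15.2 / 11.3 = 1.3451


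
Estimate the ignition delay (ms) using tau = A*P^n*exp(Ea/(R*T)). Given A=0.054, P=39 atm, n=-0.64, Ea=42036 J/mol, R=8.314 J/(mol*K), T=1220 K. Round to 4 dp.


tau = A * P^n * exp(Ea/(R*T))
P^n = 39^(-0.64) = 0.09587793
Ea/(R*T) = 42036/(8.314*1220) = 4.144303
exp(Ea/(R*T)) = 63.073664
tau = 0.054 * 0.09587793 * 63.073664 = 0.3266 ms


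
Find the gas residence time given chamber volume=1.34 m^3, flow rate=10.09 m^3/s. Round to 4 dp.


tau = V / Q_flow
tau = 1.34 / 10.09 = 0.1328 s


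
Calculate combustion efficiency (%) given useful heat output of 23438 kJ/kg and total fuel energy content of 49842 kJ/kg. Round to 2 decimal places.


Efficiency = (Q_useful / Q_fuel) * 100
Efficiency = (23438 / 49842) * 100
Efficiency = 0.4702 * 100 = 47.02%


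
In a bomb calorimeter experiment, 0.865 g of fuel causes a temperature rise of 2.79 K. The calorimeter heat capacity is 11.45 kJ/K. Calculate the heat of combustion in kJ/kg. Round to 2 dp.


Hc = C_cal * delta_T / m_fuel
Q_released = 11.45 * 2.79 = 31.9455 kJ
m_fuel = 0.865 g = 0.865/1000 kg = 0.000865 kg
Hc = 31.9455 / 0.000865 = 36931.21 kJ/kg


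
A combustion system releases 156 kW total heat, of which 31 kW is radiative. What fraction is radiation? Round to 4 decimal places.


f_rad = Q_rad / Q_total
f_rad = 31 / 156 = 0.1987


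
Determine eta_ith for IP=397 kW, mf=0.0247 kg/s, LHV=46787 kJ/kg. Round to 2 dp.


eta_ith = (IP / (mf * LHV)) * 100
Denominator = 0.0247 * 46787 = 1155.6389 kW
eta_ith = (397 / 1155.6389) * 100 = 34.35%


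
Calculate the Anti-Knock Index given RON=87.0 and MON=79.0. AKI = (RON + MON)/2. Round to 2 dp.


AKI = (RON + MON) / 2
AKI = (87.0 + 79.0) / 2
AKI = 166.0 / 2 = 83.00


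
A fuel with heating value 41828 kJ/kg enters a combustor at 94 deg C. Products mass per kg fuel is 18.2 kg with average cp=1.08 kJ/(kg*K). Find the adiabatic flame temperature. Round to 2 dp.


T_ad = T_in + Hc / (m_p * cp)
Denominator = 18.2 * 1.08 = 19.6560
Temperature rise = 41828 / 19.6560 = 2128.00 K
T_ad = 94 + 2128.00 = 2222.00 deg C


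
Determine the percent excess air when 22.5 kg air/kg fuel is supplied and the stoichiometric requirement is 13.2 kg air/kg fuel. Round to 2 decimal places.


Excess air = actual - stoichiometric = 22.5 - 13.2 = 9.30 kg/kg fuel
Excess air % = (excess / stoich) * 100 = (9.30 / 13.2) * 100 = 70.45%


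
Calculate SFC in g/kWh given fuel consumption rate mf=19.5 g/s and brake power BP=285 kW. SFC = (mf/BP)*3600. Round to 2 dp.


SFC = (mf / BP) * 3600
Rate = 19.5 / 285 = 0.068421 g/(s*kW)
SFC = 0.068421 * 3600 = 246.32 g/kWh


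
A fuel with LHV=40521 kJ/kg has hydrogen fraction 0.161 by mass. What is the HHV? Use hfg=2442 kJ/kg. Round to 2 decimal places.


HHV = LHV + hfg * 9 * H
Water addition = 2442 * 9 * 0.161 = 3538.458 kJ/kg
HHV = 40521 + 3538.458 = 44059.46 kJ/kg


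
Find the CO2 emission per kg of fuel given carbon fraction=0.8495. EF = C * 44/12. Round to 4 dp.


EF = C_frac * (M_CO2 / M_C)
EF = 0.8495 * (44/12)
EF = 0.8495 * 3.666667 = 3.1148 kg_CO2/kg_fuel


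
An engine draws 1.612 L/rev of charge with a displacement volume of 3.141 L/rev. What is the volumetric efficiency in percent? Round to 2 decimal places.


eta_v = (V_actual / V_disp) * 100
Ratio = 1.612 / 3.141 = 0.5132
eta_v = 0.5132 * 100 = 51.32%


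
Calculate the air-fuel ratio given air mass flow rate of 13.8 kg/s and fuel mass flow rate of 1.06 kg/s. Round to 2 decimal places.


AFR = m_air / m_fuel
AFR = 13.8 / 1.06 = 13.02


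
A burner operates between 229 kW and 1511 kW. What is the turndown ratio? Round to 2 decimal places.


TDR = Q_max / Q_min
TDR = 1511 / 229 = 6.60


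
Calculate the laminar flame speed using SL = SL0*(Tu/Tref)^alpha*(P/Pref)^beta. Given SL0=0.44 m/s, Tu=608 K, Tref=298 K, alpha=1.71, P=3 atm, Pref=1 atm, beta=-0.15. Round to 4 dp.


SL = SL0 * (Tu/Tref)^alpha * (P/Pref)^beta
T ratio = 608/298 = 2.04026846
(T ratio)^alpha = 2.04026846^1.71 = 3.385052
(P/Pref)^beta = 3^(-0.15) = 0.848070
SL = 0.44 * 3.385052 * 0.848070 = 1.2631 m/s


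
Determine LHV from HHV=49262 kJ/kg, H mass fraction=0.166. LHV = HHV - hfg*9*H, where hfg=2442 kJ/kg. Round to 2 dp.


LHV = HHV - hfg * 9 * H
Water correction = 2442 * 9 * 0.166 = 3648.348 kJ/kg
LHV = 49262 - 3648.348 = 45613.65 kJ/kg


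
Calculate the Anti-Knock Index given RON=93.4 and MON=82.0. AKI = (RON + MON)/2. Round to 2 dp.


AKI = (RON + MON) / 2
AKI = (93.4 + 82.0) / 2
AKI = 175.4 / 2 = 87.70


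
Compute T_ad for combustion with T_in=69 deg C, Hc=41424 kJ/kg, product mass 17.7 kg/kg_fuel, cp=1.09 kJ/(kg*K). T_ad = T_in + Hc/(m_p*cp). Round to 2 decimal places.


T_ad = T_in + Hc / (m_p * cp)
Denominator = 17.7 * 1.09 = 19.2930
Temperature rise = 41424 / 19.2930 = 2147.10 K
T_ad = 69 + 2147.10 = 2216.10 deg C


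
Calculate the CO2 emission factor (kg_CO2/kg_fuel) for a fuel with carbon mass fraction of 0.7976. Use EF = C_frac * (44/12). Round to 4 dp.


EF = C_frac * (M_CO2 / M_C)
EF = 0.7976 * (44/12)
EF = 0.7976 * 3.666667 = 2.9245 kg_CO2/kg_fuel


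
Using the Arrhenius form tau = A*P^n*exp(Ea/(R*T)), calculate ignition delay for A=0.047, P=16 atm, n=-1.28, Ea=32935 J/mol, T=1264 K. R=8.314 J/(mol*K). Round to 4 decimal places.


tau = A * P^n * exp(Ea/(R*T))
P^n = 16^(-1.28) = 0.02875586
Ea/(R*T) = 32935/(8.314*1264) = 3.134011
exp(Ea/(R*T)) = 22.965921
tau = 0.047 * 0.02875586 * 22.965921 = 0.0310 ms


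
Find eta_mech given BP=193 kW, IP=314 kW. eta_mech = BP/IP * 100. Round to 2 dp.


eta_mech = (BP / IP) * 100
Ratio = 193 / 314 = 0.6146
eta_mech = 0.6146 * 100 = 61.46%


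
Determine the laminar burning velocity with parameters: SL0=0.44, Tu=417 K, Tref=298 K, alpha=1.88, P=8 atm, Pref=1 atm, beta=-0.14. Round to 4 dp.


SL = SL0 * (Tu/Tref)^alpha * (P/Pref)^beta
T ratio = 417/298 = 1.39932886
(T ratio)^alpha = 1.39932886^1.88 = 1.880742
(P/Pref)^beta = 8^(-0.14) = 0.747425
SL = 0.44 * 1.880742 * 0.747425 = 0.6185 m/s


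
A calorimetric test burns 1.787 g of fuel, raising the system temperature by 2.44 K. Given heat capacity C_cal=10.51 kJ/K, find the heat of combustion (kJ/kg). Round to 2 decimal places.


Hc = C_cal * delta_T / m_fuel
Q_released = 10.51 * 2.44 = 25.6444 kJ
m_fuel = 1.787 g = 1.787/1000 kg = 0.001787 kg
Hc = 25.6444 / 0.001787 = 14350.53 kJ/kg


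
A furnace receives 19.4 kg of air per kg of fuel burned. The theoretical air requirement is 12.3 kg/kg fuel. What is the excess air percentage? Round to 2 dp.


Excess air = actual - stoichiometric = 19.4 - 12.3 = 7.10 kg/kg fuel
Excess air % = (excess / stoich) * 100 = (7.10 / 12.3) * 100 = 57.72%


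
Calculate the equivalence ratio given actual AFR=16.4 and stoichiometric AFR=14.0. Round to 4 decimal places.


phi = AFR_stoich / AFR_actual
phi = 14.0 / 16.4 = 0.8537


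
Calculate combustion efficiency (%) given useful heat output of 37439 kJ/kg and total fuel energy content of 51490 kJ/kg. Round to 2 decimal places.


Efficiency = (Q_useful / Q_fuel) * 100
Efficiency = (37439 / 51490) * 100
Efficiency = 0.7271 * 100 = 72.71%


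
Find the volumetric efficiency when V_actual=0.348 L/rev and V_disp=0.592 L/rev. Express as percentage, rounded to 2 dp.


eta_v = (V_actual / V_disp) * 100
Ratio = 0.348 / 0.592 = 0.5878
eta_v = 0.5878 * 100 = 58.78%


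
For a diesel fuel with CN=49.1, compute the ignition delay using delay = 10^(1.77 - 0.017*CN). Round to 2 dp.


delay = 10^(1.77 - 0.017*CN)
Exponent = 1.77 - 0.017*49.1 = 0.9353
delay = 10^0.9353 = 8.62 ms


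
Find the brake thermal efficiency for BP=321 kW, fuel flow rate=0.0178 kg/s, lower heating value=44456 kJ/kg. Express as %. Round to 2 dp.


eta_BTE = (BP / (mf * LHV)) * 100
Denominator = 0.0178 * 44456 = 791.3168 kW
eta_BTE = (321 / 791.3168) * 100 = 40.57%


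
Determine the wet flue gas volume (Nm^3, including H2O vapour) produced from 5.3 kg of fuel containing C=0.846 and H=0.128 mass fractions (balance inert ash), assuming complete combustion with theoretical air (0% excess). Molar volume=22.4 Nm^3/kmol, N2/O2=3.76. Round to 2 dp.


Per kg fuel: CO2 = (C/12 kmol)*22.4 = (0.846/12)*22.4 = 1.57920 Nm^3
Per kg fuel: H2O = (H/2 kmol)*22.4 = (0.128/2)*22.4 = 1.43360 Nm^3
O2 needed per kg fuel = C/12 + H/4 = 0.846/12 + 0.128/4 = 0.10250000 kmol
Per kg fuel: N2 = O2*3.76*22.4 = 0.10250000*3.76*22.4 = 8.63296 Nm^3
Total per kg = 1.57920 + 1.43360 + 8.63296 = 11.64576 Nm^3
Total = 11.64576 * 5.3 = 61.72 Nm^3


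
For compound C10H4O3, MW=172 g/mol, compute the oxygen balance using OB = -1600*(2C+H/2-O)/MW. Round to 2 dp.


OB = -1600 * (2C + H/2 - O) / MW
Inner = 2*10 + 4/2 - 3 = 19.00
OB = -1600 * 19.00 / 172 = -176.74%


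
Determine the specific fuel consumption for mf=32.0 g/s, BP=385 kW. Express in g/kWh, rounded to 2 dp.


SFC = (mf / BP) * 3600
Rate = 32.0 / 385 = 0.083117 g/(s*kW)
SFC = 0.083117 * 3600 = 299.22 g/kWh


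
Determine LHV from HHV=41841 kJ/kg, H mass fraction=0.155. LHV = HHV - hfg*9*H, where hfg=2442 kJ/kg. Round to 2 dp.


LHV = HHV - hfg * 9 * H
Water correction = 2442 * 9 * 0.155 = 3406.590 kJ/kg
LHV = 41841 - 3406.590 = 38434.41 kJ/kg


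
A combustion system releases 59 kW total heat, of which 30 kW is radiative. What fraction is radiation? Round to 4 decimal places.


f_rad = Q_rad / Q_total
f_rad = 30 / 59 = 0.5085


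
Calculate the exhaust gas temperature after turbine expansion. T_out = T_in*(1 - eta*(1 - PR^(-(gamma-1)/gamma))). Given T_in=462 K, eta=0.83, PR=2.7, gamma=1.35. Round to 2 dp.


T_out = T_in * (1 - eta * (1 - PR^(-(gamma-1)/gamma)))
Exponent = -(1.35-1)/1.35 = -0.25925926
PR^exp = 2.7^(-0.25925926) = 0.77297411
Factor = 1 - 0.83*(1 - 0.77297411) = 0.81156851
T_out = 462 * 0.81156851 = 374.94 K


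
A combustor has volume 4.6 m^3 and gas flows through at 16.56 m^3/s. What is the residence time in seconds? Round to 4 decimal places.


tau = V / Q_flow
tau = 4.6 / 16.56 = 0.2778 s


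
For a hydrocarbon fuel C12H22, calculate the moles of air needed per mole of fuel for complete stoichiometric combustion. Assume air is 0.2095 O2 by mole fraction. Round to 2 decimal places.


Balanced combustion: C12H22 + 17.5 O2 -> 12 CO2 + 11 H2O
O2 needed = C + H/4 = 12 + 22/4 = 17.50 moles
Air moles = O2 / 0.2095 = 17.50 / 0.2095 = 83.53 moles air


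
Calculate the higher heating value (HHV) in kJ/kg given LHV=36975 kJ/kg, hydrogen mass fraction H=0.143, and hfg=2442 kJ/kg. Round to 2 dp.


HHV = LHV + hfg * 9 * H
Water addition = 2442 * 9 * 0.143 = 3142.854 kJ/kg
HHV = 36975 + 3142.854 = 40117.85 kJ/kg


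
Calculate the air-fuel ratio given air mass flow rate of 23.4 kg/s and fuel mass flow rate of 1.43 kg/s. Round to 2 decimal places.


AFR = m_air / m_fuel
AFR = 23.4 / 1.43 = 16.36


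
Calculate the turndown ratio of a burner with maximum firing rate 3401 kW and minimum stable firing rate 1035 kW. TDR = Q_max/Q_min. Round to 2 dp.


TDR = Q_max / Q_min
TDR = 3401 / 1035 = 3.29


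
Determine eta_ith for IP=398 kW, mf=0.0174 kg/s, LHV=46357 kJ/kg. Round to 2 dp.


eta_ith = (IP / (mf * LHV)) * 100
Denominator = 0.0174 * 46357 = 806.6118 kW
eta_ith = (398 / 806.6118) * 100 = 49.34%


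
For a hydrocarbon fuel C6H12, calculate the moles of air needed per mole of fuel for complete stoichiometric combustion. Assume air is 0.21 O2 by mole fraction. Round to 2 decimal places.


Balanced combustion: C6H12 + 9 O2 -> 6 CO2 + 6 H2O
O2 needed = C + H/4 = 6 + 12/4 = 9.00 moles
Air moles = O2 / 0.21 = 9.00 / 0.21 = 42.86 moles air


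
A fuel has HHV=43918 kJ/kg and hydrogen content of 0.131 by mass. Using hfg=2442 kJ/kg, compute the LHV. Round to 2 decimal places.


LHV = HHV - hfg * 9 * H
Water correction = 2442 * 9 * 0.131 = 2879.118 kJ/kg
LHV = 43918 - 2879.118 = 41038.88 kJ/kg


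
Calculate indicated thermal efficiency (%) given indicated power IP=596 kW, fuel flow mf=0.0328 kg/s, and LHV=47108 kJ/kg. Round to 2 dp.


eta_ith = (IP / (mf * LHV)) * 100
Denominator = 0.0328 * 47108 = 1545.1424 kW
eta_ith = (596 / 1545.1424) * 100 = 38.57%


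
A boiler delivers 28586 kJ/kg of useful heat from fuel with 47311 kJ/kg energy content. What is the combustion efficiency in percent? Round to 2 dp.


Efficiency = (Q_useful / Q_fuel) * 100
Efficiency = (28586 / 47311) * 100
Efficiency = 0.6042 * 100 = 60.42%


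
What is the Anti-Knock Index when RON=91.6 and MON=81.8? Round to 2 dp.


AKI = (RON + MON) / 2
AKI = (91.6 + 81.8) / 2
AKI = 173.4 / 2 = 86.70


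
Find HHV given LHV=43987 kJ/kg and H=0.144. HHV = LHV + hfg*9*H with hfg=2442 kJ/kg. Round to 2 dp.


HHV = LHV + hfg * 9 * H
Water addition = 2442 * 9 * 0.144 = 3164.832 kJ/kg
HHV = 43987 + 3164.832 = 47151.83 kJ/kg


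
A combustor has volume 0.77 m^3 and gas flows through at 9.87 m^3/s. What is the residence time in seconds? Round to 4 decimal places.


tau = V / Q_flow
tau = 0.77 / 9.87 = 0.0780 s


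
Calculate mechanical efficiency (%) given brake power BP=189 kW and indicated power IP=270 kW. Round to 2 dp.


eta_mech = (BP / IP) * 100
Ratio = 189 / 270 = 0.7000
eta_mech = 0.7000 * 100 = 70.00%


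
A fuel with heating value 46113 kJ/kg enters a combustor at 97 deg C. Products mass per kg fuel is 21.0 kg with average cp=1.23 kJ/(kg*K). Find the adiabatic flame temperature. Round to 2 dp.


T_ad = T_in + Hc / (m_p * cp)
Denominator = 21.0 * 1.23 = 25.8300
Temperature rise = 46113 / 25.8300 = 1785.25 K
T_ad = 97 + 1785.25 = 1882.25 deg C


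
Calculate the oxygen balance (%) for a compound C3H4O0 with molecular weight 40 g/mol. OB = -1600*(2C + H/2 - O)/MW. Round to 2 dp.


OB = -1600 * (2C + H/2 - O) / MW
Inner = 2*3 + 4/2 - 0 = 8.00
OB = -1600 * 8.00 / 40 = -320.00%


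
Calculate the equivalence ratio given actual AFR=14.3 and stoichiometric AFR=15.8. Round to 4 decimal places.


phi = AFR_stoich / AFR_actual
phi = 15.8 / 14.3 = 1.1049


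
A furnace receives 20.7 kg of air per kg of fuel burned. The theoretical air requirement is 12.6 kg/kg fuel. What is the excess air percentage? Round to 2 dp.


Excess air = actual - stoichiometric = 20.7 - 12.6 = 8.10 kg/kg fuel
Excess air % = (excess / stoich) * 100 = (8.10 / 12.6) * 100 = 64.29%


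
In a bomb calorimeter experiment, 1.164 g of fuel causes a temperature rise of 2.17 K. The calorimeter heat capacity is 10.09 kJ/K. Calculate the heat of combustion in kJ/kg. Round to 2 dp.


Hc = C_cal * delta_T / m_fuel
Q_released = 10.09 * 2.17 = 21.8953 kJ
m_fuel = 1.164 g = 1.164/1000 kg = 0.001164 kg
Hc = 21.8953 / 0.001164 = 18810.40 kJ/kg


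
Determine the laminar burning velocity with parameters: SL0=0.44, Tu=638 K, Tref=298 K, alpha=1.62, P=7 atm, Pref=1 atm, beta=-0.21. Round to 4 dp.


SL = SL0 * (Tu/Tref)^alpha * (P/Pref)^beta
T ratio = 638/298 = 2.14093960
(T ratio)^alpha = 2.14093960^1.62 = 3.432252
(P/Pref)^beta = 7^(-0.21) = 0.664553
SL = 0.44 * 3.432252 * 0.664553 = 1.0036 m/s


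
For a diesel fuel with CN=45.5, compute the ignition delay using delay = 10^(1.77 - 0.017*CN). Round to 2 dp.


delay = 10^(1.77 - 0.017*CN)
Exponent = 1.77 - 0.017*45.5 = 0.9965
delay = 10^0.9965 = 9.92 ms


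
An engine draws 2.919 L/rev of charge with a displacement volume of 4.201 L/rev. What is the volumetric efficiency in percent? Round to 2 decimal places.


eta_v = (V_actual / V_disp) * 100
Ratio = 2.919 / 4.201 = 0.6948
eta_v = 0.6948 * 100 = 69.48%


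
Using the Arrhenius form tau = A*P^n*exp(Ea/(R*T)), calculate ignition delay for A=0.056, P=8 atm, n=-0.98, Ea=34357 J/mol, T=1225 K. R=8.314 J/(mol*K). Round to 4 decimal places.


tau = A * P^n * exp(Ea/(R*T))
P^n = 8^(-0.98) = 0.13030822
Ea/(R*T) = 34357/(8.314*1225) = 3.373410
exp(Ea/(R*T)) = 29.177854
tau = 0.056 * 0.13030822 * 29.177854 = 0.2129 ms


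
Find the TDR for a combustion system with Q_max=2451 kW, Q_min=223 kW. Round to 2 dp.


TDR = Q_max / Q_min
TDR = 2451 / 223 = 10.99


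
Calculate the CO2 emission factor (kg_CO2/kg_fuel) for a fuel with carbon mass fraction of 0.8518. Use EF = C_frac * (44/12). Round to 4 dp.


EF = C_frac * (M_CO2 / M_C)
EF = 0.8518 * (44/12)
EF = 0.8518 * 3.666667 = 3.1233 kg_CO2/kg_fuel


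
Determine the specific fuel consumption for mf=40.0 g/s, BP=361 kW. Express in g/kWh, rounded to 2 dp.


SFC = (mf / BP) * 3600
Rate = 40.0 / 361 = 0.110803 g/(s*kW)
SFC = 0.110803 * 3600 = 398.89 g/kWh


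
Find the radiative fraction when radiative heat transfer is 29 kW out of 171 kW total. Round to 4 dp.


f_rad = Q_rad / Q_total
f_rad = 29 / 171 = 0.1696


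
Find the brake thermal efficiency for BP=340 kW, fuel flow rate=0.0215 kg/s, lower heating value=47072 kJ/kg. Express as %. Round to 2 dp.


eta_BTE = (BP / (mf * LHV)) * 100
Denominator = 0.0215 * 47072 = 1012.0480 kW
eta_BTE = (340 / 1012.0480) * 100 = 33.60%


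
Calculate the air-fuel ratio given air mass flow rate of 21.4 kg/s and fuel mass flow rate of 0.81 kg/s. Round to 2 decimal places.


AFR = m_air / m_fuel
AFR = 21.4 / 0.81 = 26.42


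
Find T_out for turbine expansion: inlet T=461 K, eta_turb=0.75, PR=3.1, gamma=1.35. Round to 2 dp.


T_out = T_in * (1 - eta * (1 - PR^(-(gamma-1)/gamma)))
Exponent = -(1.35-1)/1.35 = -0.25925926
PR^exp = 3.1^(-0.25925926) = 0.74577862
Factor = 1 - 0.75*(1 - 0.74577862) = 0.80933397
T_out = 461 * 0.80933397 = 373.10 K


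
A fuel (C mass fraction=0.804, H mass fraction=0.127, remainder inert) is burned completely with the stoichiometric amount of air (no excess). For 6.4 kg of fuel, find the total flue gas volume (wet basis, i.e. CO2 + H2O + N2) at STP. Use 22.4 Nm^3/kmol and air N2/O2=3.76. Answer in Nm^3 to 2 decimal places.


Per kg fuel: CO2 = (C/12 kmol)*22.4 = (0.804/12)*22.4 = 1.50080 Nm^3
Per kg fuel: H2O = (H/2 kmol)*22.4 = (0.127/2)*22.4 = 1.42240 Nm^3
O2 needed per kg fuel = C/12 + H/4 = 0.804/12 + 0.127/4 = 0.09875000 kmol
Per kg fuel: N2 = O2*3.76*22.4 = 0.09875000*3.76*22.4 = 8.31712 Nm^3
Total per kg = 1.50080 + 1.42240 + 8.31712 = 11.24032 Nm^3
Total = 11.24032 * 6.4 = 71.94 Nm^3


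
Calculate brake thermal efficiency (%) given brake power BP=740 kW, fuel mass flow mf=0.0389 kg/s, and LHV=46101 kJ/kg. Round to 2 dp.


eta_BTE = (BP / (mf * LHV)) * 100
Denominator = 0.0389 * 46101 = 1793.3289 kW
eta_BTE = (740 / 1793.3289) * 100 = 41.26%
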